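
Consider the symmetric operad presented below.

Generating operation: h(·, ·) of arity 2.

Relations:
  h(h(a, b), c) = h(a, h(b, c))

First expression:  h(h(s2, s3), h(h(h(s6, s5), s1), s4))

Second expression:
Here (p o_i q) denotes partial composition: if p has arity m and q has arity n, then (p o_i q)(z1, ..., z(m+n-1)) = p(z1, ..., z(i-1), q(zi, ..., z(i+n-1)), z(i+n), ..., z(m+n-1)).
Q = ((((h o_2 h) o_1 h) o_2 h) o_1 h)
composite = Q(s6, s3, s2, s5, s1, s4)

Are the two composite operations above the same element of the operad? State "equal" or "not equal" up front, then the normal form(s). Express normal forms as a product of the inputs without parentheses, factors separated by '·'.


not equal; the first gives s2 · s3 · s6 · s5 · s1 · s4 and the second s6 · s3 · s2 · s5 · s1 · s4


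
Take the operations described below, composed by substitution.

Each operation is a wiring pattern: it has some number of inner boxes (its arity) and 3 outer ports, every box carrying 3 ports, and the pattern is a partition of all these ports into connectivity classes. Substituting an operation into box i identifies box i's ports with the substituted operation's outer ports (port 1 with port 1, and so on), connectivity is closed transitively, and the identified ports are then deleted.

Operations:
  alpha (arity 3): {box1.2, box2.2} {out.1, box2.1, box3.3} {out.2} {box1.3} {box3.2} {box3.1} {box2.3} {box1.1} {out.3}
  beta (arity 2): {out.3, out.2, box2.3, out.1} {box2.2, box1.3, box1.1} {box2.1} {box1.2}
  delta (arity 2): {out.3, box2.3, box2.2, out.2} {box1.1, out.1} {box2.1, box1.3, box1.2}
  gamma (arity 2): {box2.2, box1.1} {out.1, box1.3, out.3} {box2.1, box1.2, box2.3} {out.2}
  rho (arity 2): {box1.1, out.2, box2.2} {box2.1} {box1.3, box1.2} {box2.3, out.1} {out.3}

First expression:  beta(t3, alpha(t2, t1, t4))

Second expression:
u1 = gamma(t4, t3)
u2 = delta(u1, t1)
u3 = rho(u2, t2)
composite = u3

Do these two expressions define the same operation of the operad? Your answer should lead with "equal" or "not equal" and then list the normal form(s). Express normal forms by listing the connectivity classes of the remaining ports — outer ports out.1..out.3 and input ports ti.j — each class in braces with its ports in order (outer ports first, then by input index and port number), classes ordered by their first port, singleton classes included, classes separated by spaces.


not equal: they reduce to {out.1, out.2, out.3} {t1.1, t4.3} {t1.2, t2.2} {t1.3} {t2.1} {t2.3} {t3.1, t3.3} {t3.2} {t4.1} {t4.2} and {out.1, t2.3} {out.2, t1.1, t2.2, t4.3} {out.3} {t1.2, t1.3} {t2.1} {t3.1, t3.3, t4.2} {t3.2, t4.1}


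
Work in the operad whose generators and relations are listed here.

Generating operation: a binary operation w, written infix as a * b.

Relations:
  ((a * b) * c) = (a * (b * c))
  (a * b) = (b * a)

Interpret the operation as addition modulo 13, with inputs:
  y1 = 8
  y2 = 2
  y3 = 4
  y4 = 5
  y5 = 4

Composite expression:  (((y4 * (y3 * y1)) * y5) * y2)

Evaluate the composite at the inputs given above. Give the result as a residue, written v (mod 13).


(y3 * y1) = 12
(y4 * (y3 * y1)) = 4
((y4 * (y3 * y1)) * y5) = 8
(((y4 * (y3 * y1)) * y5) * y2) = 10

10 (mod 13)


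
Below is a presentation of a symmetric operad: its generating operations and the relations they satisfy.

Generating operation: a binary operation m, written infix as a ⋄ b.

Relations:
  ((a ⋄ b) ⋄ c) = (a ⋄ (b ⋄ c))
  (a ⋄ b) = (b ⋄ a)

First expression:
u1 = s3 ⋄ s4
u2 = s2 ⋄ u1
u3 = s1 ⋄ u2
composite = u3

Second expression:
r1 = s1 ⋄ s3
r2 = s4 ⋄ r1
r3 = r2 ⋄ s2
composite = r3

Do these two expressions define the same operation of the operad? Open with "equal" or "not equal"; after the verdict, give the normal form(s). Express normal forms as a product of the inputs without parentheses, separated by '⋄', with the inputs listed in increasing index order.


equal; the common form is s1 ⋄ s2 ⋄ s3 ⋄ s4

The first composite normalizes to s1 ⋄ s2 ⋄ s3 ⋄ s4
The second composite normalizes to s1 ⋄ s2 ⋄ s3 ⋄ s4
Identical normal forms: equal.


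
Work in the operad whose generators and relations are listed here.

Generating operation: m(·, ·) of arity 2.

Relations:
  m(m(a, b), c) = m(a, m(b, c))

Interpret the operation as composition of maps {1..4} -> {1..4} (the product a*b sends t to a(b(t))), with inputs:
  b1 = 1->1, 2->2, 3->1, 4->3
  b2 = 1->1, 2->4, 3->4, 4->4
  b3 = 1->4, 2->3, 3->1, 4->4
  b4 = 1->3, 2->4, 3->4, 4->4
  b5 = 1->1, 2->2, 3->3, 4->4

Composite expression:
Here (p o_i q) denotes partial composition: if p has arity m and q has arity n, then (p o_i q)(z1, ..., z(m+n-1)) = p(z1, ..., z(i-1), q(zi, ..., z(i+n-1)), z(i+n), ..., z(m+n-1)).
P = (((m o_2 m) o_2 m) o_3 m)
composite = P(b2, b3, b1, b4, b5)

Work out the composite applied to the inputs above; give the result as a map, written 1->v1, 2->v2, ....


m(b1, b4) = 1->1, 2->3, 3->3, 4->3
m(b3, m(b1, b4)) = 1->4, 2->1, 3->1, 4->1
m(m(b3, m(b1, b4)), b5) = 1->4, 2->1, 3->1, 4->1
m(b2, m(m(b3, m(b1, b4)), b5)) = 1->4, 2->1, 3->1, 4->1

1->4, 2->1, 3->1, 4->1


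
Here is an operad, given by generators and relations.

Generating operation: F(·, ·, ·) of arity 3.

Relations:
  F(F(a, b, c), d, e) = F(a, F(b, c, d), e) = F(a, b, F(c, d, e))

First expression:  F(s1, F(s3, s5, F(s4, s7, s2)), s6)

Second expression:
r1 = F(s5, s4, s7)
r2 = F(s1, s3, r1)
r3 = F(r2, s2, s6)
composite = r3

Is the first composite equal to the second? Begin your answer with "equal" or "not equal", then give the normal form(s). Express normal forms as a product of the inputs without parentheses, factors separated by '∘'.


equal — both sides give s1 ∘ s3 ∘ s5 ∘ s4 ∘ s7 ∘ s2 ∘ s6

The first expression, normalized: s1 ∘ s3 ∘ s5 ∘ s4 ∘ s7 ∘ s2 ∘ s6
The second expression, normalized: s1 ∘ s3 ∘ s5 ∘ s4 ∘ s7 ∘ s2 ∘ s6
The normal forms match — equal.


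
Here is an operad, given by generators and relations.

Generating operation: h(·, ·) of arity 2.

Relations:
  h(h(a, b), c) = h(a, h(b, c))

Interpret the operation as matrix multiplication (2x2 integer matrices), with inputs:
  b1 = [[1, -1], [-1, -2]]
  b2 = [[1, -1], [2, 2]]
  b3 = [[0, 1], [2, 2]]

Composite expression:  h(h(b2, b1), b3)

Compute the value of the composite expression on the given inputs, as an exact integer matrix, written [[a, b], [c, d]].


h(b2, b1) = [[2, 1], [0, -6]]
h(h(b2, b1), b3) = [[2, 4], [-12, -12]]

[[2, 4], [-12, -12]]


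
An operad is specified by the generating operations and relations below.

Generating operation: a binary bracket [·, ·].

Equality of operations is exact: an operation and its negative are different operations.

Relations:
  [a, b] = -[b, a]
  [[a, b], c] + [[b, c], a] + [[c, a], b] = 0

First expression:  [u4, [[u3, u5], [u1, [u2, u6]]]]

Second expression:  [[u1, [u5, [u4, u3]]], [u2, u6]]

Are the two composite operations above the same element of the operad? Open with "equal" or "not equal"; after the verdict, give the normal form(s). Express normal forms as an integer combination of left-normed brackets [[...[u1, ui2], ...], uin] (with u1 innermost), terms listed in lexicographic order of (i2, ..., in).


The first composite normalizes to [[[[[u1, u2], u6], u3], u5], u4] - [[[[[u1, u2], u6], u5], u3], u4] - [[[[[u1, u6], u2], u3], u5], u4] + [[[[[u1, u6], u2], u5], u3], u4]
The second composite normalizes to [[[[[u1, u3], u4], u5], u2], u6] - [[[[[u1, u3], u4], u5], u6], u2] - [[[[[u1, u4], u3], u5], u2], u6] + [[[[[u1, u4], u3], u5], u6], u2] - [[[[[u1, u5], u3], u4], u2], u6] + [[[[[u1, u5], u3], u4], u6], u2] + [[[[[u1, u5], u4], u3], u2], u6] - [[[[[u1, u5], u4], u3], u6], u2]
The forms do not match — not equal.

not equal: they reduce to [[[[[u1, u2], u6], u3], u5], u4] - [[[[[u1, u2], u6], u5], u3], u4] - [[[[[u1, u6], u2], u3], u5], u4] + [[[[[u1, u6], u2], u5], u3], u4] and [[[[[u1, u3], u4], u5], u2], u6] - [[[[[u1, u3], u4], u5], u6], u2] - [[[[[u1, u4], u3], u5], u2], u6] + [[[[[u1, u4], u3], u5], u6], u2] - [[[[[u1, u5], u3], u4], u2], u6] + [[[[[u1, u5], u3], u4], u6], u2] + [[[[[u1, u5], u4], u3], u2], u6] - [[[[[u1, u5], u4], u3], u6], u2]


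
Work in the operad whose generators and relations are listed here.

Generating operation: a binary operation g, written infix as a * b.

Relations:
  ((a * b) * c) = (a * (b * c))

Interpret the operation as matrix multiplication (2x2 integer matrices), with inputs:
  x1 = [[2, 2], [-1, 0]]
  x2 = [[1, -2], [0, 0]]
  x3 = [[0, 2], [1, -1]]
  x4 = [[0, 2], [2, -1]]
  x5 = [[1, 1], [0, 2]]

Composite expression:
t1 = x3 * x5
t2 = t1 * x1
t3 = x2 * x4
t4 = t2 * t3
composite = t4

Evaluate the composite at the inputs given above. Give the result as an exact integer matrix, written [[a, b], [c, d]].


[[16, -16], [-12, 12]]

(x3 * x5) = [[0, 4], [1, -1]]
((x3 * x5) * x1) = [[-4, 0], [3, 2]]
(x2 * x4) = [[-4, 4], [0, 0]]
(((x3 * x5) * x1) * (x2 * x4)) = [[16, -16], [-12, 12]]


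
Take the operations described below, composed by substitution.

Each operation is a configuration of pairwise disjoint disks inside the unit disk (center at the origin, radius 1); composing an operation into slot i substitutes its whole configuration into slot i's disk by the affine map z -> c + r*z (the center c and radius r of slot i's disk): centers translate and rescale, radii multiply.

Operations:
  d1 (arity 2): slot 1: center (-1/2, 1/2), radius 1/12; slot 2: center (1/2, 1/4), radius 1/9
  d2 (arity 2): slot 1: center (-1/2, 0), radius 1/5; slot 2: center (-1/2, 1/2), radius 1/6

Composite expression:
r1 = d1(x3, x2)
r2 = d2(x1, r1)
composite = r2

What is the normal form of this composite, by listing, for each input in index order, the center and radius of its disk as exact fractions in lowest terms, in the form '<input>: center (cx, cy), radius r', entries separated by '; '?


x1: center (-1/2, 0), radius 1/5; x2: center (-5/12, 13/24), radius 1/54; x3: center (-7/12, 7/12), radius 1/72


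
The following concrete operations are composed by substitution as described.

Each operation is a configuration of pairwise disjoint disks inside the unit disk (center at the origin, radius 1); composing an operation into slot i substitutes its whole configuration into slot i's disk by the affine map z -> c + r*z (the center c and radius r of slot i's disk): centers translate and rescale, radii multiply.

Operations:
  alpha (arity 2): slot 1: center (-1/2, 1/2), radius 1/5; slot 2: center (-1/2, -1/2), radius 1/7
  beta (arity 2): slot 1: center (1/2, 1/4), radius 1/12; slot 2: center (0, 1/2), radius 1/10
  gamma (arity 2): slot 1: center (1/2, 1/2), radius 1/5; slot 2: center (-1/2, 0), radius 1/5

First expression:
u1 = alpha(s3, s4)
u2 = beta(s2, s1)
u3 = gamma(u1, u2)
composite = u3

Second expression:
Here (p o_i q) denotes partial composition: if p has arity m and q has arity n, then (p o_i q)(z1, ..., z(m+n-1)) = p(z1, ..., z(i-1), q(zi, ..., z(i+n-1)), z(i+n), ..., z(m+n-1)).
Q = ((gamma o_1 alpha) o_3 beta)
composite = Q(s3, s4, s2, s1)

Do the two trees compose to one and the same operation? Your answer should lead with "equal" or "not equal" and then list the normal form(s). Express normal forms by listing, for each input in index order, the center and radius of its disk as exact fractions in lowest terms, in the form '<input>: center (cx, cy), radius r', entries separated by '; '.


equal; both compose to s1: center (-1/2, 1/10), radius 1/50; s2: center (-2/5, 1/20), radius 1/60; s3: center (2/5, 3/5), radius 1/25; s4: center (2/5, 2/5), radius 1/35


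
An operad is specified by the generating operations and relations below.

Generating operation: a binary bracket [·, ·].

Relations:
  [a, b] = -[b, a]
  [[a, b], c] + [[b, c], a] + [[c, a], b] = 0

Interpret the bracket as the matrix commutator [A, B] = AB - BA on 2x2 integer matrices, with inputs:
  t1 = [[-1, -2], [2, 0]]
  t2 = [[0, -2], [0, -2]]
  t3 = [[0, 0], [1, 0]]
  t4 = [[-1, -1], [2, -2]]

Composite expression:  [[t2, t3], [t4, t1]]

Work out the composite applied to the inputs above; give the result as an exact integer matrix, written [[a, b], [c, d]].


[[-6, 12], [-24, 6]]

[t2, t3] = [[-2, 0], [-2, 2]]
[t4, t1] = [[2, -3], [-4, -2]]
[[t2, t3], [t4, t1]] = [[-6, 12], [-24, 6]]


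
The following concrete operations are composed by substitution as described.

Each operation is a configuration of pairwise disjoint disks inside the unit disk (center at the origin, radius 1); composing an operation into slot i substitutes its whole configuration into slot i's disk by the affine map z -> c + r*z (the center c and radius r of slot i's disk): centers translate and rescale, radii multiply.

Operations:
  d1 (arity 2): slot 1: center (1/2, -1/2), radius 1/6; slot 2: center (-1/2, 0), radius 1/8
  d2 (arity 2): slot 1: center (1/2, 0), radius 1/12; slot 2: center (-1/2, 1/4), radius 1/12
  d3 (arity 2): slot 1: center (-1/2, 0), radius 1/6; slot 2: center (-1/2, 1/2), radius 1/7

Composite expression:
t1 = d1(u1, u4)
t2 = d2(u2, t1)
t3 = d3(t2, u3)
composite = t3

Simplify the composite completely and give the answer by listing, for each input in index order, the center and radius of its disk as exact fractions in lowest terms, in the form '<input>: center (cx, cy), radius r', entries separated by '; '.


u1: center (-83/144, 5/144), radius 1/432; u2: center (-5/12, 0), radius 1/72; u3: center (-1/2, 1/2), radius 1/7; u4: center (-85/144, 1/24), radius 1/576


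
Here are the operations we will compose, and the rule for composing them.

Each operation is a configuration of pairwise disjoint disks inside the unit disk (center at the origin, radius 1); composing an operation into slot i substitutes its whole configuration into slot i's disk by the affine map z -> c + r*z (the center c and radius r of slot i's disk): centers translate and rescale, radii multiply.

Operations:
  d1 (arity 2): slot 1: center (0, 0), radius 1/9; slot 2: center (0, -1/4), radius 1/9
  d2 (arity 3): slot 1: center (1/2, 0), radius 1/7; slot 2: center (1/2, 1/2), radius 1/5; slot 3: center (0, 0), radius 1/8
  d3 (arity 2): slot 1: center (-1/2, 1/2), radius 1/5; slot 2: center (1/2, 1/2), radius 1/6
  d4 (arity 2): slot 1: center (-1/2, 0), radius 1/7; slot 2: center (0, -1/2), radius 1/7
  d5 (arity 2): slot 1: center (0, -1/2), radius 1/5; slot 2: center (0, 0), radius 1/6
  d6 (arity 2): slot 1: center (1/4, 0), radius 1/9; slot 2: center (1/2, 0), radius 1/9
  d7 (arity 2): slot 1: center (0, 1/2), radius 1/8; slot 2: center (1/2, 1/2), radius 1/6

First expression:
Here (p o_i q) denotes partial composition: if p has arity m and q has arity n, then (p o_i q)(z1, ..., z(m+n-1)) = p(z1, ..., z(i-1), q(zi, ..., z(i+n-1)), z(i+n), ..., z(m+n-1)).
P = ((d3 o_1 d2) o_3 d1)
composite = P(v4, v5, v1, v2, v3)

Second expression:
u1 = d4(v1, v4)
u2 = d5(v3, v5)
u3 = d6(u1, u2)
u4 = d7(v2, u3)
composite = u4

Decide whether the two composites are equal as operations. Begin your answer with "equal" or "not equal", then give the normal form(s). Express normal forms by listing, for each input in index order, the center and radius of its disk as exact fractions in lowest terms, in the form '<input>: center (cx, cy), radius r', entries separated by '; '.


not equal; first: v1: center (-1/2, 1/2), radius 1/360; v2: center (-1/2, 79/160), radius 1/360; v3: center (1/2, 1/2), radius 1/6; v4: center (-2/5, 1/2), radius 1/35; v5: center (-2/5, 3/5), radius 1/25; second: v1: center (115/216, 1/2), radius 1/378; v2: center (0, 1/2), radius 1/8; v3: center (7/12, 53/108), radius 1/270; v4: center (13/24, 53/108), radius 1/378; v5: center (7/12, 1/2), radius 1/324

In normal form, the first expression is v1: center (-1/2, 1/2), radius 1/360; v2: center (-1/2, 79/160), radius 1/360; v3: center (1/2, 1/2), radius 1/6; v4: center (-2/5, 1/2), radius 1/35; v5: center (-2/5, 3/5), radius 1/25
In normal form, the second expression is v1: center (115/216, 1/2), radius 1/378; v2: center (0, 1/2), radius 1/8; v3: center (7/12, 53/108), radius 1/270; v4: center (13/24, 53/108), radius 1/378; v5: center (7/12, 1/2), radius 1/324
The forms do not match — not equal.


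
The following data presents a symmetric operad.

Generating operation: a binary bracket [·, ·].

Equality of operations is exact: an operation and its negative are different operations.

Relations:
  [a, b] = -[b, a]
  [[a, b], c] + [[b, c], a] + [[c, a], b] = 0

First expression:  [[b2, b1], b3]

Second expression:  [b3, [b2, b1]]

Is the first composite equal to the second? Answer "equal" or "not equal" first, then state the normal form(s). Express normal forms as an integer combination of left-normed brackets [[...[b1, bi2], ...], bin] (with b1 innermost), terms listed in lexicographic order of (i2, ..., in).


not equal: they reduce to -[[b1, b2], b3] and [[b1, b2], b3]

Normal form of the first expression: -[[b1, b2], b3]
Normal form of the second expression: [[b1, b2], b3]
No match — not equal.


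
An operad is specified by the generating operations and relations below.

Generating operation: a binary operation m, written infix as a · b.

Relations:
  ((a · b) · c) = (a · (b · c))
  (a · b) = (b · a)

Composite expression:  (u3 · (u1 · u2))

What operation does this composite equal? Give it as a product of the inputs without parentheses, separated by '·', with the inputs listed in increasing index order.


Any arrangement under m is one operation, so sort the u-inputs.
(u1 · u2) reduces to u1 · u2
(u3 · (u1 · u2)) reduces to u3 · u1 · u2
the factors in increasing index order: u1 · u2 · u3

u1 · u2 · u3


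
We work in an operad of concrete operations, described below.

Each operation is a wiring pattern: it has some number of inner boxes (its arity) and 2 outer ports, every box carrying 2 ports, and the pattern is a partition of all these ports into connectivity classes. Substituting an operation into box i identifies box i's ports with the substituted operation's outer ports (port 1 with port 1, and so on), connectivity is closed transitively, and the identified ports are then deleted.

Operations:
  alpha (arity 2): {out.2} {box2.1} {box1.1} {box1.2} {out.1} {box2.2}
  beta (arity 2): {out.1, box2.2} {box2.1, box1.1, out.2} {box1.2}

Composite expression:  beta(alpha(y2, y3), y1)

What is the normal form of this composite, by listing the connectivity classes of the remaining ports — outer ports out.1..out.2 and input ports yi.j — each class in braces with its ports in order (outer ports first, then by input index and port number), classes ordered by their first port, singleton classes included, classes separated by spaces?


{out.1, y1.2} {out.2, y1.1} {y2.1} {y2.2} {y3.1} {y3.2}

Reachability decides: close wires over beta-identified ports.
stage alpha: inputs (y2, y3), connectivity {out.1} {out.2} {y2.1} {y2.2} {y3.1} {y3.2}, out.j its boundary
stage beta: inputs (y2, y3, y1), connectivity {out.1, y1.2} {out.2, y1.1} {y2.1} {y2.2} {y3.1} {y3.2}, out.j its boundary


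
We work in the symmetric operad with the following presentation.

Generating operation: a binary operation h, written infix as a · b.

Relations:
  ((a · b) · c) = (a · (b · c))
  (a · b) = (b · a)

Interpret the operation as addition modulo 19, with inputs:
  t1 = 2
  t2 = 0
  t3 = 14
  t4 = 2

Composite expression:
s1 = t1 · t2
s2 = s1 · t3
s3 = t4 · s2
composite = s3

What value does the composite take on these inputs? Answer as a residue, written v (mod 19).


18 (mod 19)


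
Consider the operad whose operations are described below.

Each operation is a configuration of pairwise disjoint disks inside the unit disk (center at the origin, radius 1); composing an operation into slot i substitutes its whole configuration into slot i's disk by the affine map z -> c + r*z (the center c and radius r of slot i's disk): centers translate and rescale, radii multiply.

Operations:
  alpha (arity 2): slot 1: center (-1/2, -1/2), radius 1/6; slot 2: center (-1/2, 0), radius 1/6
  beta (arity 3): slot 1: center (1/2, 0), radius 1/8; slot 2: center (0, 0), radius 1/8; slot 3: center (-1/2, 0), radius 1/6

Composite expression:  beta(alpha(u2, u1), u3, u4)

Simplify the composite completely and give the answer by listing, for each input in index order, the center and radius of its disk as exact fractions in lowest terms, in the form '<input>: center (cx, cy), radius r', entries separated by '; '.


Follow each u-input down from beta: c' goes to c + r*c', radius to r*r'.
u2 passes through 2 substitutions, ending at center (7/16, -1/16), radius 1/48
u1 passes through 2 substitutions, ending at center (7/16, 0), radius 1/48
u3 passes through 1 substitution, ending at center (0, 0), radius 1/8
u4 passes through 1 substitution, ending at center (-1/2, 0), radius 1/6

u1: center (7/16, 0), radius 1/48; u2: center (7/16, -1/16), radius 1/48; u3: center (0, 0), radius 1/8; u4: center (-1/2, 0), radius 1/6


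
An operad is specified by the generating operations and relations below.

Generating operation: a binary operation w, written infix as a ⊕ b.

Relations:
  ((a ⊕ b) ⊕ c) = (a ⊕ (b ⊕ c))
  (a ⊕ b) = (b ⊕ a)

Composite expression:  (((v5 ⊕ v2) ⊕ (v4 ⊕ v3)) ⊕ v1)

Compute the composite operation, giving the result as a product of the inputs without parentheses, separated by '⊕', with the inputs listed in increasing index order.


With w associative and commutative, the v-input set is all that matters.
(v5 ⊕ v2) spells out as v5 ⊕ v2
(v4 ⊕ v3) spells out as v4 ⊕ v3
((v5 ⊕ v2) ⊕ (v4 ⊕ v3)) spells out as v5 ⊕ v2 ⊕ v4 ⊕ v3
(((v5 ⊕ v2) ⊕ (v4 ⊕ v3)) ⊕ v1) spells out as v5 ⊕ v2 ⊕ v4 ⊕ v3 ⊕ v1
the factors in increasing index order: v1 ⊕ v2 ⊕ v3 ⊕ v4 ⊕ v5

v1 ⊕ v2 ⊕ v3 ⊕ v4 ⊕ v5


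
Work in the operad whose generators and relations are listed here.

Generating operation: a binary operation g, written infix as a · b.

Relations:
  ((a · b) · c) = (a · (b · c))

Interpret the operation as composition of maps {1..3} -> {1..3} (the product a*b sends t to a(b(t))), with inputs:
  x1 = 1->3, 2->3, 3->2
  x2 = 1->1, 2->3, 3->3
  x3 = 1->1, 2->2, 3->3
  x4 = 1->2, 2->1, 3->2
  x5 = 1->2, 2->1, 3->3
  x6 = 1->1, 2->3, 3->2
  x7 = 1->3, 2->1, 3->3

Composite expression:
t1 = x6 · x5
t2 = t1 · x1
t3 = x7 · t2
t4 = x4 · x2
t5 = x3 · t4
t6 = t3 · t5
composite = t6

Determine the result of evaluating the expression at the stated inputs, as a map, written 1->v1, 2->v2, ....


(x6 · x5) = 1->3, 2->1, 3->2
((x6 · x5) · x1) = 1->2, 2->2, 3->1
(x7 · ((x6 · x5) · x1)) = 1->1, 2->1, 3->3
(x4 · x2) = 1->2, 2->2, 3->2
(x3 · (x4 · x2)) = 1->2, 2->2, 3->2
((x7 · ((x6 · x5) · x1)) · (x3 · (x4 · x2))) = 1->1, 2->1, 3->1

1->1, 2->1, 3->1


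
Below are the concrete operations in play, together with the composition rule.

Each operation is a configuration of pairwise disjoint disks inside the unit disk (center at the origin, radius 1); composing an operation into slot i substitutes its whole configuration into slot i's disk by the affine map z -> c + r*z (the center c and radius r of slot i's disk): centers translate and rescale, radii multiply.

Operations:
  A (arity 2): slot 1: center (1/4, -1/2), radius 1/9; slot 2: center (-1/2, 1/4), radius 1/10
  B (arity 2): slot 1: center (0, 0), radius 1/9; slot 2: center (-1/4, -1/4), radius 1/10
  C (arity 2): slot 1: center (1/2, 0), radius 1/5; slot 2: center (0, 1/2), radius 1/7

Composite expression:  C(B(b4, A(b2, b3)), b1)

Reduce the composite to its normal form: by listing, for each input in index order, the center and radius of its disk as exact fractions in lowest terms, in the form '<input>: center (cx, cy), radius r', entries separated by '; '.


b1: center (0, 1/2), radius 1/7; b2: center (91/200, -3/50), radius 1/450; b3: center (11/25, -9/200), radius 1/500; b4: center (1/2, 0), radius 1/45

Only the slot chain above each b matters under C; compose those maps.
input b4: applying the 2 nested substitutions gives center (1/2, 0), radius 1/45
input b2: applying the 3 nested substitutions gives center (91/200, -3/50), radius 1/450
input b3: applying the 3 nested substitutions gives center (11/25, -9/200), radius 1/500
input b1: applying the 1 nested substitution gives center (0, 1/2), radius 1/7


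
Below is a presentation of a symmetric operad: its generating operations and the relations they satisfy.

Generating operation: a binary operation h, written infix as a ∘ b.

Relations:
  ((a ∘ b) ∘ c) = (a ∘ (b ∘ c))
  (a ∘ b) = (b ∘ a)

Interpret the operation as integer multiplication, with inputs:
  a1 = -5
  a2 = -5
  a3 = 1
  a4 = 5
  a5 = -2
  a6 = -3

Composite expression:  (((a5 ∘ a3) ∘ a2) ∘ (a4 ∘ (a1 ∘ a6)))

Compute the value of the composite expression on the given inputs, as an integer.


750

(a5 ∘ a3) = -2
((a5 ∘ a3) ∘ a2) = 10
(a1 ∘ a6) = 15
(a4 ∘ (a1 ∘ a6)) = 75
(((a5 ∘ a3) ∘ a2) ∘ (a4 ∘ (a1 ∘ a6))) = 750


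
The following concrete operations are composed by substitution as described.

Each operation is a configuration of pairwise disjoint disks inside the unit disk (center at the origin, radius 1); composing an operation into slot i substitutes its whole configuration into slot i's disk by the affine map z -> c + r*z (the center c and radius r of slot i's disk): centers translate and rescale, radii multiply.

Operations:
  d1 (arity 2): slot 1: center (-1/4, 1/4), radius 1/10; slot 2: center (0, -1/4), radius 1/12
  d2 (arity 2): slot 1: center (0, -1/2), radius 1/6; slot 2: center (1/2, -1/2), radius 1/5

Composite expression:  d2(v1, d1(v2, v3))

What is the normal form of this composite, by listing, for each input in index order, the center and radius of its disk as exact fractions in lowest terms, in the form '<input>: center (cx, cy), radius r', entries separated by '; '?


v1: center (0, -1/2), radius 1/6; v2: center (9/20, -9/20), radius 1/50; v3: center (1/2, -11/20), radius 1/60


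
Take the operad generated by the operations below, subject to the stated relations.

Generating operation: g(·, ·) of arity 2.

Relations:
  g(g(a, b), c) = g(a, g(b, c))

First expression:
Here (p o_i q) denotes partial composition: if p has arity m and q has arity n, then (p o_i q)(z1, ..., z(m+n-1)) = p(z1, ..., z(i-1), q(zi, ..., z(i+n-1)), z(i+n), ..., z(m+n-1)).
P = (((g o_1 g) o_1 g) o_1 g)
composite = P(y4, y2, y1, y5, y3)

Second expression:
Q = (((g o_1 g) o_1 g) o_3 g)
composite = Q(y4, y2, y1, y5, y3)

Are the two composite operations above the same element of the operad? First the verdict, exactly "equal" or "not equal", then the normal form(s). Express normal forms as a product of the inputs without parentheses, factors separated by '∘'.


equal; both compose to y4 ∘ y2 ∘ y1 ∘ y5 ∘ y3


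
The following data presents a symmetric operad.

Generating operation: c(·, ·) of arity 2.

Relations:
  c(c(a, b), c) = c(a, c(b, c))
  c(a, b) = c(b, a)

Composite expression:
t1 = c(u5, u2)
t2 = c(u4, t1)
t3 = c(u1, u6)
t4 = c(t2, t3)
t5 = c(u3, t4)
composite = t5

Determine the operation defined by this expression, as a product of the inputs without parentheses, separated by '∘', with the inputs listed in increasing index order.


Reordering under c is free, so list the u-inputs canonically.
c(u5, u2) unparenthesizes to u5 ∘ u2
c(u4, c(u5, u2)) unparenthesizes to u4 ∘ u5 ∘ u2
c(u1, u6) unparenthesizes to u1 ∘ u6
c(c(u4, c(u5, u2)), c(u1, u6)) unparenthesizes to u4 ∘ u5 ∘ u2 ∘ u1 ∘ u6
c(u3, c(c(u4, c(u5, u2)), c(u1, u6))) unparenthesizes to u3 ∘ u4 ∘ u5 ∘ u2 ∘ u1 ∘ u6
the factors in increasing index order: u1 ∘ u2 ∘ u3 ∘ u4 ∘ u5 ∘ u6

u1 ∘ u2 ∘ u3 ∘ u4 ∘ u5 ∘ u6


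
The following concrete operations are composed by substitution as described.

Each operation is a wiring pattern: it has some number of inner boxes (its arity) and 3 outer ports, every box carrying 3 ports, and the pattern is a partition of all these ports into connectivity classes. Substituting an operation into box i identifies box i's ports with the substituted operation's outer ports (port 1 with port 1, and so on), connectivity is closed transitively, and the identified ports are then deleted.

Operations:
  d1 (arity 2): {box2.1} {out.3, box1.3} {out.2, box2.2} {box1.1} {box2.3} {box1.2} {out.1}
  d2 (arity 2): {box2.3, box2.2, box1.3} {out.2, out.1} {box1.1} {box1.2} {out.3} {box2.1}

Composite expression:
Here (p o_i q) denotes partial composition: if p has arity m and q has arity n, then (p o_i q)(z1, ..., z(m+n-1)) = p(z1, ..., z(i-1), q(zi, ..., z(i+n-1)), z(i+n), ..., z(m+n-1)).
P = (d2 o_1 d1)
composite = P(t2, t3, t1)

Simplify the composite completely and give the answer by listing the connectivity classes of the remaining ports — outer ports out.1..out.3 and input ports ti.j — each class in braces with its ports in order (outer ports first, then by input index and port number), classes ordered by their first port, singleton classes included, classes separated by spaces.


Substituting into d2 glues patterns; closure does the rest.
the subtree at d1 composes to {out.1} {out.2, t3.2} {out.3, t2.3} {t2.1} {t2.2} {t3.1} {t3.3} on (t2, t3); out.j = own outer ports
the subtree at d2 composes to {out.1, out.2} {out.3} {t1.1} {t1.2, t1.3, t2.3} {t2.1} {t2.2} {t3.1} {t3.2} {t3.3} on (t2, t3, t1); out.j = own outer ports

{out.1, out.2} {out.3} {t1.1} {t1.2, t1.3, t2.3} {t2.1} {t2.2} {t3.1} {t3.2} {t3.3}


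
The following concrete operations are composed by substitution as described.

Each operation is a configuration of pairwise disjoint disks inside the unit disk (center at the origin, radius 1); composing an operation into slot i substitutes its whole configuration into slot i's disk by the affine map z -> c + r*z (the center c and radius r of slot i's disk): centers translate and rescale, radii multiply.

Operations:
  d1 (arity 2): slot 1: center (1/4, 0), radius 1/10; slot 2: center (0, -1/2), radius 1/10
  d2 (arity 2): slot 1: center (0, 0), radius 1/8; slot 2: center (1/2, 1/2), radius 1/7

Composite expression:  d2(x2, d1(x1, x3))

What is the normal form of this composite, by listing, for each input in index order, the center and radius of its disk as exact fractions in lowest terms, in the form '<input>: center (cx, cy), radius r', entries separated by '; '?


x1: center (15/28, 1/2), radius 1/70; x2: center (0, 0), radius 1/8; x3: center (1/2, 3/7), radius 1/70

Nesting under d2 composes maps z -> c + r*z down each x-path.
for x2, the 1-step affine chain lands on center (0, 0), radius 1/8
for x1, the 2-step affine chain lands on center (15/28, 1/2), radius 1/70
for x3, the 2-step affine chain lands on center (1/2, 3/7), radius 1/70


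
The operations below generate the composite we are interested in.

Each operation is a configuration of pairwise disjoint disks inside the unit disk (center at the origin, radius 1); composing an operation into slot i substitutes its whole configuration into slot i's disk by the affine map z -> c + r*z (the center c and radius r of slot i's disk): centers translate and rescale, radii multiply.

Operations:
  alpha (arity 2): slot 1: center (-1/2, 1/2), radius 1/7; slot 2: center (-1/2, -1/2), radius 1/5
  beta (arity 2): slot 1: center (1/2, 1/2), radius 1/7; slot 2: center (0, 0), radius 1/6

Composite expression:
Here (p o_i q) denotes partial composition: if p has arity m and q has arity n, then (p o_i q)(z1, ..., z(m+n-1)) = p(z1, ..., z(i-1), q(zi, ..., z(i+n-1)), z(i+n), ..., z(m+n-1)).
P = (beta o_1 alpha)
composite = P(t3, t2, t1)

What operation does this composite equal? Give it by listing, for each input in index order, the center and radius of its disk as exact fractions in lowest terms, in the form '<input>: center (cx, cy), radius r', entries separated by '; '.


t1: center (0, 0), radius 1/6; t2: center (3/7, 3/7), radius 1/35; t3: center (3/7, 4/7), radius 1/49

Below beta, radii multiply path by path; the t-disk centers shift.
t3 passes through 2 substitutions, ending at center (3/7, 4/7), radius 1/49
t2 passes through 2 substitutions, ending at center (3/7, 3/7), radius 1/35
t1 passes through 1 substitution, ending at center (0, 0), radius 1/6


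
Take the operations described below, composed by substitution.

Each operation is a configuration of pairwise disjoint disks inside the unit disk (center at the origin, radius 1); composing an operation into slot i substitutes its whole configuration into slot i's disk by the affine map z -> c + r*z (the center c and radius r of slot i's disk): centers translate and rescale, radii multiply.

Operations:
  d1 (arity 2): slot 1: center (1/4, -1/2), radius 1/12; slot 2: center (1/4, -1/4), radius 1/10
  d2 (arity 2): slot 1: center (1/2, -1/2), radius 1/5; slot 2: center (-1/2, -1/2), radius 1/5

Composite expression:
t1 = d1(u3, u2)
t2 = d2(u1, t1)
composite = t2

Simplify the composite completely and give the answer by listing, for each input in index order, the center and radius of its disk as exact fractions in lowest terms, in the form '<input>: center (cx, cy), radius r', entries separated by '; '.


u1: center (1/2, -1/2), radius 1/5; u2: center (-9/20, -11/20), radius 1/50; u3: center (-9/20, -3/5), radius 1/60


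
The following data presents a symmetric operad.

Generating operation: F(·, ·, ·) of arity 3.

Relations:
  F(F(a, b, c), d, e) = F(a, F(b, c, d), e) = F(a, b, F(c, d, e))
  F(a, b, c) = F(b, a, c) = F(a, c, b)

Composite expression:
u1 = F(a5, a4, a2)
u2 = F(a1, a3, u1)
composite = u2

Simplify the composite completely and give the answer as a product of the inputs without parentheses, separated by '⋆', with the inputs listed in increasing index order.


Reordering under F is free, so list the a-inputs canonically.
F(a5, a4, a2) unparenthesizes to a5 ⋆ a4 ⋆ a2
F(a1, a3, F(a5, a4, a2)) unparenthesizes to a1 ⋆ a3 ⋆ a5 ⋆ a4 ⋆ a2
reordering the factors by index: a1 ⋆ a2 ⋆ a3 ⋆ a4 ⋆ a5

a1 ⋆ a2 ⋆ a3 ⋆ a4 ⋆ a5


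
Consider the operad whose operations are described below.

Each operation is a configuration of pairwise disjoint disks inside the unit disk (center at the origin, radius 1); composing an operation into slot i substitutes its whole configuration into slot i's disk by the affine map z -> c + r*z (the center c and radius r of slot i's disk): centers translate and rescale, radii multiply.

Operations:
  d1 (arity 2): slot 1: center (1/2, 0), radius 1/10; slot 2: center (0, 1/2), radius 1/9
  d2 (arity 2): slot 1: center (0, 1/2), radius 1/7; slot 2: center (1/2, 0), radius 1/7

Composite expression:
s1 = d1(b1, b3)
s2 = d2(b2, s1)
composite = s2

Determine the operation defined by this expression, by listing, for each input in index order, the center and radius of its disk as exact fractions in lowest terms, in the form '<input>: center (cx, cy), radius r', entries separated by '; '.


Only the slot chain above each b matters under d2; compose those maps.
input b2: composing its 1 substitution step yields center (0, 1/2), radius 1/7
input b1: composing its 2 substitution steps yields center (4/7, 0), radius 1/70
input b3: composing its 2 substitution steps yields center (1/2, 1/14), radius 1/63

b1: center (4/7, 0), radius 1/70; b2: center (0, 1/2), radius 1/7; b3: center (1/2, 1/14), radius 1/63


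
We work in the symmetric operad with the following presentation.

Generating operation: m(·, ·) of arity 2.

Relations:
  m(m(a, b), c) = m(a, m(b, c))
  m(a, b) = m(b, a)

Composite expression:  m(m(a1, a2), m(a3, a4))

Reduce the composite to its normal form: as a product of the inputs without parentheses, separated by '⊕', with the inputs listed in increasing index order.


a1 ⊕ a2 ⊕ a3 ⊕ a4

With m associative and commutative, the a-input set is all that matters.
m(a1, a2) unparenthesizes to a1 ⊕ a2
m(a3, a4) unparenthesizes to a3 ⊕ a4
m(m(a1, a2), m(a3, a4)) unparenthesizes to a1 ⊕ a2 ⊕ a3 ⊕ a4
reordering the factors by index: a1 ⊕ a2 ⊕ a3 ⊕ a4


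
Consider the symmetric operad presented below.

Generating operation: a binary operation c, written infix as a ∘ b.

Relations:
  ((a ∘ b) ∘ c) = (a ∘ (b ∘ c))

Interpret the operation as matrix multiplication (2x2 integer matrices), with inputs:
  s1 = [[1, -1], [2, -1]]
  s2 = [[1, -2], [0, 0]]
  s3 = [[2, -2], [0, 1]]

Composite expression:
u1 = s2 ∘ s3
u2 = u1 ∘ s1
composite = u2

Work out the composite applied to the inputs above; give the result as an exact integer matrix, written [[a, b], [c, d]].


[[-6, 2], [0, 0]]

(s2 ∘ s3) = [[2, -4], [0, 0]]
((s2 ∘ s3) ∘ s1) = [[-6, 2], [0, 0]]


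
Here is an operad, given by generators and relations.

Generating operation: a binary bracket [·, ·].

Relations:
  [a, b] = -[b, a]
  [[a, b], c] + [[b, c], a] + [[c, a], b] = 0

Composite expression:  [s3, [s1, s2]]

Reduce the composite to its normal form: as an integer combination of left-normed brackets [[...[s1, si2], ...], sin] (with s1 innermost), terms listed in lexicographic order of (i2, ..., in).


-[[s1, s2], s3]

Skip Jacobi rewriting: expand, keep s1-initial words, read off terms.
Composite bracket: [s3, [s1, s2]]
Full expansion: 4 signed words from ab - ba (2^2 = 4).
The s1-initial words carry the normal form:
  the word s1s2s3 carries sign -1 and contributes -[[s1, s2], s3]


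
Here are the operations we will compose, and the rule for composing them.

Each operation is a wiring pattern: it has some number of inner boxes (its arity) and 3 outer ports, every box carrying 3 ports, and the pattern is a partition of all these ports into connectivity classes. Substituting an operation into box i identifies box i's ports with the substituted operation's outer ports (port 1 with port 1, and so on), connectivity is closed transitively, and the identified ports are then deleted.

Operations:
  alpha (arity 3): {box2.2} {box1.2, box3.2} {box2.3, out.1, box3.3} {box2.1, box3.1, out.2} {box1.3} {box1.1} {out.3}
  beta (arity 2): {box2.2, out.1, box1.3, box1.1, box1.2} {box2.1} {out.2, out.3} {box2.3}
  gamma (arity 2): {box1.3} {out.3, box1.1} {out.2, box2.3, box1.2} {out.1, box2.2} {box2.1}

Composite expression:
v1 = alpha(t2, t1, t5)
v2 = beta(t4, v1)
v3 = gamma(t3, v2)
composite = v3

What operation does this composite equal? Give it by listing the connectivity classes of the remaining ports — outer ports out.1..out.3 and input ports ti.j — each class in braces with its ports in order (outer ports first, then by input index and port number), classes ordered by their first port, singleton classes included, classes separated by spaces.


Connectivity passes through glued gamma-boundaries; trace each wire chain.
alpha over (t2, t1, t5) gives {out.1, t1.3, t5.3} {out.2, t1.1, t5.1} {out.3} {t1.2} {t2.1} {t2.2, t5.2} {t2.3}, out.j being that stage's outer ports
beta over (t4, t2, t1, t5) gives {out.1, t1.1, t4.1, t4.2, t4.3, t5.1} {out.2, out.3} {t1.2} {t1.3, t5.3} {t2.1} {t2.2, t5.2} {t2.3}, out.j being that stage's outer ports
gamma over (t3, t4, t2, t1, t5) gives {out.1, out.2, t3.2} {out.3, t3.1} {t1.1, t4.1, t4.2, t4.3, t5.1} {t1.2} {t1.3, t5.3} {t2.1} {t2.2, t5.2} {t2.3} {t3.3}, out.j being that stage's outer ports

{out.1, out.2, t3.2} {out.3, t3.1} {t1.1, t4.1, t4.2, t4.3, t5.1} {t1.2} {t1.3, t5.3} {t2.1} {t2.2, t5.2} {t2.3} {t3.3}


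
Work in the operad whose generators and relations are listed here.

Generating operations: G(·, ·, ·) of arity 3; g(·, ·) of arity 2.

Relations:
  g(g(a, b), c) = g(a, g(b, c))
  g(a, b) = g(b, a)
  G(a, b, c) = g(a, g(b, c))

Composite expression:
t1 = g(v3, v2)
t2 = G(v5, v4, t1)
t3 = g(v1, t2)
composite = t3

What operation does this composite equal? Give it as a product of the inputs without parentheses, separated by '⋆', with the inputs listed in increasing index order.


Both nesting and order wash out for g; what remains is which v's occur.
g(v3, v2) flattens to v3 ⋆ v2
G(v5, v4, g(v3, v2)) flattens to v5 ⋆ v4 ⋆ v3 ⋆ v2
g(v1, G(v5, v4, g(v3, v2))) flattens to v1 ⋆ v5 ⋆ v4 ⋆ v3 ⋆ v2
the factors in increasing index order: v1 ⋆ v2 ⋆ v3 ⋆ v4 ⋆ v5

v1 ⋆ v2 ⋆ v3 ⋆ v4 ⋆ v5


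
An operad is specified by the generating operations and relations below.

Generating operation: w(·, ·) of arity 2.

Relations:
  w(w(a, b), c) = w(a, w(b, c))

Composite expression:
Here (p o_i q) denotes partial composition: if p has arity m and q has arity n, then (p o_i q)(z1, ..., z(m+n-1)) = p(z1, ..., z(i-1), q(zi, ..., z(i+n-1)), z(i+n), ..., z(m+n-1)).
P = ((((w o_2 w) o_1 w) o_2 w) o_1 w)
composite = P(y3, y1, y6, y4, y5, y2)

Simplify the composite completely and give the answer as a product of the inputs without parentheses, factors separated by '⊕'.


y3 ⊕ y1 ⊕ y6 ⊕ y4 ⊕ y5 ⊕ y2

The w-tree's shape is irrelevant; the y-reading-order decides.
w(y3, y1) unparenthesizes to y3 ⊕ y1
w(y6, y4) unparenthesizes to y6 ⊕ y4
w(w(y3, y1), w(y6, y4)) unparenthesizes to y3 ⊕ y1 ⊕ y6 ⊕ y4
w(y5, y2) unparenthesizes to y5 ⊕ y2
w(w(w(y3, y1), w(y6, y4)), w(y5, y2)) unparenthesizes to y3 ⊕ y1 ⊕ y6 ⊕ y4 ⊕ y5 ⊕ y2
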